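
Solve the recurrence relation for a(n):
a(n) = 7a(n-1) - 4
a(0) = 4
First-order linear non-homogeneous.
Homogeneous solution: a_h(n) = A·(7)^n.
Try constant particular solution a_p = K: K = 7K - 4 ⇒ K = \frac{2}{3}.
General: a(n) = A·(7)^n + \frac{2}{3}.
Apply a(0) = 4: A + \frac{2}{3} = 4 ⇒ A = \frac{10}{3}.
So a(n) = \frac{10 \cdot 7^{n}}{3} + \frac{2}{3}.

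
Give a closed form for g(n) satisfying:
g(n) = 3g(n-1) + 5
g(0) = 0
First-order linear non-homogeneous.
Homogeneous solution: g_h(n) = A·(3)^n.
Try constant particular solution g_p = K: K = 3K + 5 ⇒ K = - \frac{5}{2}.
General: g(n) = A·(3)^n - \frac{5}{2}.
Apply g(0) = 0: A - \frac{5}{2} = 0 ⇒ A = \frac{5}{2}.
So g(n) = \frac{5 \cdot 3^{n}}{2} - \frac{5}{2}.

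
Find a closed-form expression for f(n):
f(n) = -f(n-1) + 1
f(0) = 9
First-order linear non-homogeneous.
Homogeneous solution: f_h(n) = A·(-1)^n.
Try constant particular solution f_p = K: K = -K + 1 ⇒ K = \frac{1}{2}.
General: f(n) = A·(-1)^n + \frac{1}{2}.
Apply f(0) = 9: A + \frac{1}{2} = 9 ⇒ A = \frac{17}{2}.
So f(n) = \frac{17 \left(-1\right)^{n}}{2} + \frac{1}{2}.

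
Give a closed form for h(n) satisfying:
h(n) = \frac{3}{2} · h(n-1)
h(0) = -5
Pure geometric recurrence with ratio \frac{3}{2}.
By induction h(n) = h(0) · (\frac{3}{2})^n = - 5 \left(\frac{3}{2}\right)^{n}.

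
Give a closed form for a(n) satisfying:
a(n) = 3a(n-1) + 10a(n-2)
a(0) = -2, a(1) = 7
Characteristic equation: x² - 3x - 10 = 0, which factors as (x - (-2))(x - (5)) = 0.
Roots r₁ = -2, r₂ = 5 (distinct).
General solution: a(n) = A·(-2)^n + B·(5)^n.
From a(0) = -2: A + B = -2.
From a(1) = 7: -2A + 5B = 7.
Solving: A = - \frac{17}{7}, B = \frac{3}{7}.
So a(n) = - \frac{17 \left(-2\right)^{n}}{7} + \frac{3 \cdot 5^{n}}{7}.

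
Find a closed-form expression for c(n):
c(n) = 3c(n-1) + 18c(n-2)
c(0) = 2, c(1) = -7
Characteristic equation: x² - 3x - 18 = 0, which factors as (x - (6))(x - (-3)) = 0.
Roots r₁ = 6, r₂ = -3 (distinct).
General solution: c(n) = A·(6)^n + B·(-3)^n.
From c(0) = 2: A + B = 2.
From c(1) = -7: 6A - 3B = -7.
Solving: A = - \frac{1}{9}, B = \frac{19}{9}.
So c(n) = \frac{19 \left(-3\right)^{n}}{9} - \frac{6^{n}}{9}.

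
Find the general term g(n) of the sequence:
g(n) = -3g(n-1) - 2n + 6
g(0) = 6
First-order linear with linear forcing.
Homogeneous solution: g_h(n) = A·(-3)^n.
Try particular g_p(n) = pn + q. Substituting:
  pn + q = -3(p(n-1) + q) - 2n + 6.
Matching the n-coefficient: p = -3p - 2 ⇒ p = - \frac{1}{2}.
Matching constants: q = 3p - 3q + 6 ⇒ q = \frac{9}{8}.
General: g(n) = A·(-3)^n - \frac{n}{2} + \frac{9}{8}.
Apply g(0) = 6: A + \frac{9}{8} = 6 ⇒ A = \frac{39}{8}.
So g(n) = \frac{39 \left(-3\right)^{n}}{8} - \frac{n}{2} + \frac{9}{8}.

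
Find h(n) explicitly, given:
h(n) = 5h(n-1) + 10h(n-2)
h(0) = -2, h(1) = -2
Characteristic equation: x² - 5x - 10 = 0.
Discriminant Δ = (5)² + 4·(10) = 65.
Roots r₁,₂ = (5 ± √65)/2, so r₁ = \frac{5}{2} + \frac{\sqrt{65}}{2}, r₂ = \frac{5}{2} - \frac{\sqrt{65}}{2}.
General solution: h(n) = A·r₁^n + B·r₂^n.
From the initial conditions, A + B = -2 and r₁A + r₂B = -2.
Since r₁ - r₂ = √65: A = (-2 - (-2)r₂)/√65 = -1 + \frac{3 \sqrt{65}}{65}, and B = -2 - A = -1 - \frac{3 \sqrt{65}}{65}.
So h(n) = \left(-1 + \frac{3 \sqrt{65}}{65}\right)\left(\frac{5}{2} + \frac{\sqrt{65}}{2}\right)^n + \left(-1 - \frac{3 \sqrt{65}}{65}\right)\left(\frac{5}{2} - \frac{\sqrt{65}}{2}\right)^n.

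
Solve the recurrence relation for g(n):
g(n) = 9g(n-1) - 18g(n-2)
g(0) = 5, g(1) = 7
Characteristic equation: x² - 9x + 18 = 0, which factors as (x - (3))(x - (6)) = 0.
Roots r₁ = 3, r₂ = 6 (distinct).
General solution: g(n) = A·(3)^n + B·(6)^n.
From g(0) = 5: A + B = 5.
From g(1) = 7: 3A + 6B = 7.
Solving: A = \frac{23}{3}, B = - \frac{8}{3}.
So g(n) = \frac{23 \cdot 3^{n}}{3} - \frac{8 \cdot 6^{n}}{3}.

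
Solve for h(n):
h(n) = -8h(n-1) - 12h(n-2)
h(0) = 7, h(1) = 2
Characteristic equation: x² + 8x + 12 = 0, which factors as (x - (-6))(x - (-2)) = 0.
Roots r₁ = -6, r₂ = -2 (distinct).
General solution: h(n) = A·(-6)^n + B·(-2)^n.
From h(0) = 7: A + B = 7.
From h(1) = 2: -6A - 2B = 2.
Solving: A = -4, B = 11.
So h(n) = 11 \left(-2\right)^{n} - 4 \left(-6\right)^{n}.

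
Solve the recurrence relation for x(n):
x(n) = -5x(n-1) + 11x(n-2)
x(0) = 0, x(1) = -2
Characteristic equation: x² + 5x - 11 = 0.
Discriminant Δ = (-5)² + 4·(11) = 69.
Roots r₁,₂ = (-5 ± √69)/2, so r₁ = - \frac{5}{2} + \frac{\sqrt{69}}{2}, r₂ = - \frac{\sqrt{69}}{2} - \frac{5}{2}.
General solution: x(n) = A·r₁^n + B·r₂^n.
From the initial conditions, A + B = 0 and r₁A + r₂B = -2.
Since r₁ - r₂ = √69: A = (-2 - (0)r₂)/√69 = - \frac{2 \sqrt{69}}{69}, and B = 0 - A = \frac{2 \sqrt{69}}{69}.
So x(n) = \left(- \frac{2 \sqrt{69}}{69}\right)\left(- \frac{5}{2} + \frac{\sqrt{69}}{2}\right)^n + \left(\frac{2 \sqrt{69}}{69}\right)\left(- \frac{\sqrt{69}}{2} - \frac{5}{2}\right)^n.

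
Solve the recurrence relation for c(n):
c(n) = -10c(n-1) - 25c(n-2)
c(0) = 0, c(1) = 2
Characteristic equation: x² + 10x + 25 = 0, which is (x - (-5))².
Repeated root r = -5.
General solution: c(n) = (A + Bn)·(-5)^n.
From c(0) = 0: A = 0.
From c(1) = 2: (A + B)·(-5) = 2 ⇒ B = - \frac{2}{5}.
So c(n) = \left(- \frac{2 n}{5}\right) \cdot (-5)^n.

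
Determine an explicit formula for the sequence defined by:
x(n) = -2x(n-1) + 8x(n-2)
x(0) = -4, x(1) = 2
Characteristic equation: x² + 2x - 8 = 0, which factors as (x - (2))(x - (-4)) = 0.
Roots r₁ = 2, r₂ = -4 (distinct).
General solution: x(n) = A·(2)^n + B·(-4)^n.
From x(0) = -4: A + B = -4.
From x(1) = 2: 2A - 4B = 2.
Solving: A = - \frac{7}{3}, B = - \frac{5}{3}.
So x(n) = - \frac{5 \left(-4\right)^{n}}{3} - \frac{7 \cdot 2^{n}}{3}.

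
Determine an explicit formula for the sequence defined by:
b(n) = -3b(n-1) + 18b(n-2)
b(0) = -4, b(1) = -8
Characteristic equation: x² + 3x - 18 = 0, which factors as (x - (3))(x - (-6)) = 0.
Roots r₁ = 3, r₂ = -6 (distinct).
General solution: b(n) = A·(3)^n + B·(-6)^n.
From b(0) = -4: A + B = -4.
From b(1) = -8: 3A - 6B = -8.
Solving: A = - \frac{32}{9}, B = - \frac{4}{9}.
So b(n) = - \frac{4 \left(-6\right)^{n}}{9} - \frac{32 \cdot 3^{n}}{9}.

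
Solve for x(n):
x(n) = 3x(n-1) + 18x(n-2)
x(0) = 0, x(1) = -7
Characteristic equation: x² - 3x - 18 = 0, which factors as (x - (6))(x - (-3)) = 0.
Roots r₁ = 6, r₂ = -3 (distinct).
General solution: x(n) = A·(6)^n + B·(-3)^n.
From x(0) = 0: A + B = 0.
From x(1) = -7: 6A - 3B = -7.
Solving: A = - \frac{7}{9}, B = \frac{7}{9}.
So x(n) = \frac{7 \left(-3\right)^{n}}{9} - \frac{7 \cdot 6^{n}}{9}.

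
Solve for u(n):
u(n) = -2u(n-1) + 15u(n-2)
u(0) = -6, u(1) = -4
Characteristic equation: x² + 2x - 15 = 0, which factors as (x - (3))(x - (-5)) = 0.
Roots r₁ = 3, r₂ = -5 (distinct).
General solution: u(n) = A·(3)^n + B·(-5)^n.
From u(0) = -6: A + B = -6.
From u(1) = -4: 3A - 5B = -4.
Solving: A = - \frac{17}{4}, B = - \frac{7}{4}.
So u(n) = - \frac{7 \left(-5\right)^{n}}{4} - \frac{17 \cdot 3^{n}}{4}.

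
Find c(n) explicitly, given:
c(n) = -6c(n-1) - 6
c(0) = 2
First-order linear non-homogeneous.
Homogeneous solution: c_h(n) = A·(-6)^n.
Try constant particular solution c_p = K: K = -6K - 6 ⇒ K = - \frac{6}{7}.
General: c(n) = A·(-6)^n - \frac{6}{7}.
Apply c(0) = 2: A - \frac{6}{7} = 2 ⇒ A = \frac{20}{7}.
So c(n) = \frac{20 \left(-6\right)^{n}}{7} - \frac{6}{7}.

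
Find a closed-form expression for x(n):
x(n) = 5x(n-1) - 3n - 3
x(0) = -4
First-order linear with linear forcing.
Homogeneous solution: x_h(n) = A·(5)^n.
Try particular x_p(n) = pn + q. Substituting:
  pn + q = 5(p(n-1) + q) - 3n - 3.
Matching the n-coefficient: p = 5p - 3 ⇒ p = \frac{3}{4}.
Matching constants: q = -5p + 5q - 3 ⇒ q = \frac{27}{16}.
General: x(n) = A·(5)^n + \frac{3 n}{4} + \frac{27}{16}.
Apply x(0) = -4: A + \frac{27}{16} = -4 ⇒ A = - \frac{91}{16}.
So x(n) = - \frac{91 \cdot 5^{n}}{16} + \frac{3 n}{4} + \frac{27}{16}.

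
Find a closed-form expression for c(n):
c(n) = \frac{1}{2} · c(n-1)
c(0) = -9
Pure geometric recurrence with ratio \frac{1}{2}.
By induction c(n) = c(0) · (\frac{1}{2})^n = - 9 \cdot 2^{- n}.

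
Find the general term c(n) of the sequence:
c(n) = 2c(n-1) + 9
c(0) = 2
First-order linear non-homogeneous.
Homogeneous solution: c_h(n) = A·(2)^n.
Try constant particular solution c_p = K: K = 2K + 9 ⇒ K = -9.
General: c(n) = A·(2)^n - 9.
Apply c(0) = 2: A - 9 = 2 ⇒ A = 11.
So c(n) = 11 \cdot 2^{n} - 9.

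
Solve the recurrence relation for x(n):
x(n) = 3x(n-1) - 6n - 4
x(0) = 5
First-order linear with linear forcing.
Homogeneous solution: x_h(n) = A·(3)^n.
Try particular x_p(n) = pn + q. Substituting:
  pn + q = 3(p(n-1) + q) - 6n - 4.
Matching the n-coefficient: p = 3p - 6 ⇒ p = 3.
Matching constants: q = -3p + 3q - 4 ⇒ q = \frac{13}{2}.
General: x(n) = A·(3)^n + 3 n + \frac{13}{2}.
Apply x(0) = 5: A + \frac{13}{2} = 5 ⇒ A = - \frac{3}{2}.
So x(n) = - \frac{3 \cdot 3^{n}}{2} + 3 n + \frac{13}{2}.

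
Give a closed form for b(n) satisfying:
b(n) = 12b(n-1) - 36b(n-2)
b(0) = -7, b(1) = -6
Characteristic equation: x² - 12x + 36 = 0, which is (x - (6))².
Repeated root r = 6.
General solution: b(n) = (A + Bn)·(6)^n.
From b(0) = -7: A = -7.
From b(1) = -6: (A + B)·(6) = -6 ⇒ B = 6.
So b(n) = \left(6 n - 7\right) \cdot (6)^n.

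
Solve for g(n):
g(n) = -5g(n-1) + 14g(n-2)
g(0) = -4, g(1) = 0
Characteristic equation: x² + 5x - 14 = 0, which factors as (x - (2))(x - (-7)) = 0.
Roots r₁ = 2, r₂ = -7 (distinct).
General solution: g(n) = A·(2)^n + B·(-7)^n.
From g(0) = -4: A + B = -4.
From g(1) = 0: 2A - 7B = 0.
Solving: A = - \frac{28}{9}, B = - \frac{8}{9}.
So g(n) = - \frac{8 \left(-7\right)^{n}}{9} - \frac{28 \cdot 2^{n}}{9}.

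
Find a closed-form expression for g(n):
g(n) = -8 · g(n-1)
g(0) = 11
Pure geometric recurrence with ratio -8.
By induction g(n) = g(0) · (-8)^n = 11 \left(-8\right)^{n}.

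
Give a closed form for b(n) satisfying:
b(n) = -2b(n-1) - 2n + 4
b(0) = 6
First-order linear with linear forcing.
Homogeneous solution: b_h(n) = A·(-2)^n.
Try particular b_p(n) = pn + q. Substituting:
  pn + q = -2(p(n-1) + q) - 2n + 4.
Matching the n-coefficient: p = -2p - 2 ⇒ p = - \frac{2}{3}.
Matching constants: q = 2p - 2q + 4 ⇒ q = \frac{8}{9}.
General: b(n) = A·(-2)^n - \frac{2 n}{3} + \frac{8}{9}.
Apply b(0) = 6: A + \frac{8}{9} = 6 ⇒ A = \frac{46}{9}.
So b(n) = \frac{46 \left(-2\right)^{n}}{9} - \frac{2 n}{3} + \frac{8}{9}.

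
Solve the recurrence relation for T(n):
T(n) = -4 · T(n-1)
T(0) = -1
Pure geometric recurrence with ratio -4.
By induction T(n) = T(0) · (-4)^n = - \left(-4\right)^{n}.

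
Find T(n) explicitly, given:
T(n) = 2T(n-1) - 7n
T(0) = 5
First-order linear with linear forcing.
Homogeneous solution: T_h(n) = A·(2)^n.
Try particular T_p(n) = pn + q. Substituting:
  pn + q = 2(p(n-1) + q) - 7n.
Matching the n-coefficient: p = 2p - 7 ⇒ p = 7.
Matching constants: q = -2p + 2q ⇒ q = 14.
General: T(n) = A·(2)^n + 7 n + 14.
Apply T(0) = 5: A + 14 = 5 ⇒ A = -9.
So T(n) = - 9 \cdot 2^{n} + 7 n + 14.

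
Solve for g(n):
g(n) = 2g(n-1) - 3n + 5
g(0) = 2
First-order linear with linear forcing.
Homogeneous solution: g_h(n) = A·(2)^n.
Try particular g_p(n) = pn + q. Substituting:
  pn + q = 2(p(n-1) + q) - 3n + 5.
Matching the n-coefficient: p = 2p - 3 ⇒ p = 3.
Matching constants: q = -2p + 2q + 5 ⇒ q = 1.
General: g(n) = A·(2)^n + 3 n + 1.
Apply g(0) = 2: A + 1 = 2 ⇒ A = 1.
So g(n) = 2^{n} + 3 n + 1.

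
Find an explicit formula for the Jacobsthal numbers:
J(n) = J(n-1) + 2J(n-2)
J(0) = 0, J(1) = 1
This is the Jacobsthal sequence.
Characteristic equation: x² - x - 2 = 0; roots r₁ = 2, r₂ = -1.
General: J(n) = A·r₁^n + B·r₂^n. Solving with J(0)=0, J(1)=1 gives A = \frac{1}{3}, B = - \frac{1}{3}.
So J(n) = - \frac{\left(-1\right)^{n}}{3} + \frac{2^{n}}{3}.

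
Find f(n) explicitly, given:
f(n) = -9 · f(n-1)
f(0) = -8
Pure geometric recurrence with ratio -9.
By induction f(n) = f(0) · (-9)^n = - 8 \left(-9\right)^{n}.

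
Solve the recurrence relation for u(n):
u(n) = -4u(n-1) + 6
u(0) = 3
First-order linear non-homogeneous.
Homogeneous solution: u_h(n) = A·(-4)^n.
Try constant particular solution u_p = K: K = -4K + 6 ⇒ K = \frac{6}{5}.
General: u(n) = A·(-4)^n + \frac{6}{5}.
Apply u(0) = 3: A + \frac{6}{5} = 3 ⇒ A = \frac{9}{5}.
So u(n) = \frac{9 \left(-4\right)^{n}}{5} + \frac{6}{5}.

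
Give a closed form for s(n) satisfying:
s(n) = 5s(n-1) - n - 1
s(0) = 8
First-order linear with linear forcing.
Homogeneous solution: s_h(n) = A·(5)^n.
Try particular s_p(n) = pn + q. Substituting:
  pn + q = 5(p(n-1) + q) - n - 1.
Matching the n-coefficient: p = 5p - 1 ⇒ p = \frac{1}{4}.
Matching constants: q = -5p + 5q - 1 ⇒ q = \frac{9}{16}.
General: s(n) = A·(5)^n + \frac{n}{4} + \frac{9}{16}.
Apply s(0) = 8: A + \frac{9}{16} = 8 ⇒ A = \frac{119}{16}.
So s(n) = \frac{119 \cdot 5^{n}}{16} + \frac{n}{4} + \frac{9}{16}.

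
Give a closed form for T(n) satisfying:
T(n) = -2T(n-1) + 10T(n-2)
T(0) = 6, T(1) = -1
Characteristic equation: x² + 2x - 10 = 0.
Discriminant Δ = (-2)² + 4·(10) = 44.
Roots r₁,₂ = (-2 ± √44)/2, so r₁ = -1 + \sqrt{11}, r₂ = - \sqrt{11} - 1.
General solution: T(n) = A·r₁^n + B·r₂^n.
From the initial conditions, A + B = 6 and r₁A + r₂B = -1.
Since r₁ - r₂ = √44: A = (-1 - (6)r₂)/√44 = \frac{5 \sqrt{11}}{22} + 3, and B = 6 - A = 3 - \frac{5 \sqrt{11}}{22}.
So T(n) = \left(\frac{5 \sqrt{11}}{22} + 3\right)\left(-1 + \sqrt{11}\right)^n + \left(3 - \frac{5 \sqrt{11}}{22}\right)\left(- \sqrt{11} - 1\right)^n.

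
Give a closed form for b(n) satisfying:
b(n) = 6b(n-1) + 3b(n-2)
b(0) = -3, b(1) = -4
Characteristic equation: x² - 6x - 3 = 0.
Discriminant Δ = (6)² + 4·(3) = 48.
Roots r₁,₂ = (6 ± √48)/2, so r₁ = 3 + 2 \sqrt{3}, r₂ = 3 - 2 \sqrt{3}.
General solution: b(n) = A·r₁^n + B·r₂^n.
From the initial conditions, A + B = -3 and r₁A + r₂B = -4.
Since r₁ - r₂ = √48: A = (-4 - (-3)r₂)/√48 = - \frac{3}{2} + \frac{5 \sqrt{3}}{12}, and B = -3 - A = - \frac{3}{2} - \frac{5 \sqrt{3}}{12}.
So b(n) = \left(- \frac{3}{2} + \frac{5 \sqrt{3}}{12}\right)\left(3 + 2 \sqrt{3}\right)^n + \left(- \frac{3}{2} - \frac{5 \sqrt{3}}{12}\right)\left(3 - 2 \sqrt{3}\right)^n.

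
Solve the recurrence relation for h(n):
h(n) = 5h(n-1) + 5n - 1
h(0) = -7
First-order linear with linear forcing.
Homogeneous solution: h_h(n) = A·(5)^n.
Try particular h_p(n) = pn + q. Substituting:
  pn + q = 5(p(n-1) + q) + 5n - 1.
Matching the n-coefficient: p = 5p + 5 ⇒ p = - \frac{5}{4}.
Matching constants: q = -5p + 5q - 1 ⇒ q = - \frac{21}{16}.
General: h(n) = A·(5)^n - \frac{5 n}{4} - \frac{21}{16}.
Apply h(0) = -7: A - \frac{21}{16} = -7 ⇒ A = - \frac{91}{16}.
So h(n) = - \frac{91 \cdot 5^{n}}{16} - \frac{5 n}{4} - \frac{21}{16}.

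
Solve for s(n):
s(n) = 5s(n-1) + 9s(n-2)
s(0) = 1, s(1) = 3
Characteristic equation: x² - 5x - 9 = 0.
Discriminant Δ = (5)² + 4·(9) = 61.
Roots r₁,₂ = (5 ± √61)/2, so r₁ = \frac{5}{2} + \frac{\sqrt{61}}{2}, r₂ = \frac{5}{2} - \frac{\sqrt{61}}{2}.
General solution: s(n) = A·r₁^n + B·r₂^n.
From the initial conditions, A + B = 1 and r₁A + r₂B = 3.
Since r₁ - r₂ = √61: A = (3 - (1)r₂)/√61 = \frac{\sqrt{61}}{122} + \frac{1}{2}, and B = 1 - A = \frac{1}{2} - \frac{\sqrt{61}}{122}.
So s(n) = \left(\frac{\sqrt{61}}{122} + \frac{1}{2}\right)\left(\frac{5}{2} + \frac{\sqrt{61}}{2}\right)^n + \left(\frac{1}{2} - \frac{\sqrt{61}}{122}\right)\left(\frac{5}{2} - \frac{\sqrt{61}}{2}\right)^n.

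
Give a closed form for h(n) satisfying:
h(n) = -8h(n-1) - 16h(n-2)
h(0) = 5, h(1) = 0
Characteristic equation: x² + 8x + 16 = 0, which is (x - (-4))².
Repeated root r = -4.
General solution: h(n) = (A + Bn)·(-4)^n.
From h(0) = 5: A = 5.
From h(1) = 0: (A + B)·(-4) = 0 ⇒ B = -5.
So h(n) = \left(5 - 5 n\right) \cdot (-4)^n.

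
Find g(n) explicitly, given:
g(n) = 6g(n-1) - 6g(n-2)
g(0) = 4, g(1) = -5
Characteristic equation: x² - 6x + 6 = 0.
Discriminant Δ = (6)² + 4·(-6) = 12.
Roots r₁,₂ = (6 ± √12)/2, so r₁ = \sqrt{3} + 3, r₂ = 3 - \sqrt{3}.
General solution: g(n) = A·r₁^n + B·r₂^n.
From the initial conditions, A + B = 4 and r₁A + r₂B = -5.
Since r₁ - r₂ = √12: A = (-5 - (4)r₂)/√12 = 2 - \frac{17 \sqrt{3}}{6}, and B = 4 - A = 2 + \frac{17 \sqrt{3}}{6}.
So g(n) = \left(2 - \frac{17 \sqrt{3}}{6}\right)\left(\sqrt{3} + 3\right)^n + \left(2 + \frac{17 \sqrt{3}}{6}\right)\left(3 - \sqrt{3}\right)^n.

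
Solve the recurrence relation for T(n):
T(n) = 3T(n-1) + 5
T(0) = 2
First-order linear non-homogeneous.
Homogeneous solution: T_h(n) = A·(3)^n.
Try constant particular solution T_p = K: K = 3K + 5 ⇒ K = - \frac{5}{2}.
General: T(n) = A·(3)^n - \frac{5}{2}.
Apply T(0) = 2: A - \frac{5}{2} = 2 ⇒ A = \frac{9}{2}.
So T(n) = \frac{9 \cdot 3^{n}}{2} - \frac{5}{2}.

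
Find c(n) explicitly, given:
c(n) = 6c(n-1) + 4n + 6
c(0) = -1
First-order linear with linear forcing.
Homogeneous solution: c_h(n) = A·(6)^n.
Try particular c_p(n) = pn + q. Substituting:
  pn + q = 6(p(n-1) + q) + 4n + 6.
Matching the n-coefficient: p = 6p + 4 ⇒ p = - \frac{4}{5}.
Matching constants: q = -6p + 6q + 6 ⇒ q = - \frac{54}{25}.
General: c(n) = A·(6)^n - \frac{4 n}{5} - \frac{54}{25}.
Apply c(0) = -1: A - \frac{54}{25} = -1 ⇒ A = \frac{29}{25}.
So c(n) = \frac{29 \cdot 6^{n}}{25} - \frac{4 n}{5} - \frac{54}{25}.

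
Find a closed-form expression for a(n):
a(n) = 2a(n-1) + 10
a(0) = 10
First-order linear non-homogeneous.
Homogeneous solution: a_h(n) = A·(2)^n.
Try constant particular solution a_p = K: K = 2K + 10 ⇒ K = -10.
General: a(n) = A·(2)^n - 10.
Apply a(0) = 10: A - 10 = 10 ⇒ A = 20.
So a(n) = 20 \cdot 2^{n} - 10.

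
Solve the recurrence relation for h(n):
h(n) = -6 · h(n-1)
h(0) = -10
Pure geometric recurrence with ratio -6.
By induction h(n) = h(0) · (-6)^n = - 10 \left(-6\right)^{n}.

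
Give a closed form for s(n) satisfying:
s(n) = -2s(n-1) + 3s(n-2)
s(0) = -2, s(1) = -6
Characteristic equation: x² + 2x - 3 = 0, which factors as (x - (-3))(x - (1)) = 0.
Roots r₁ = -3, r₂ = 1 (distinct).
General solution: s(n) = A·(-3)^n + B·(1)^n.
From s(0) = -2: A + B = -2.
From s(1) = -6: -3A + B = -6.
Solving: A = 1, B = -3.
So s(n) = \left(-3\right)^{n} - 3.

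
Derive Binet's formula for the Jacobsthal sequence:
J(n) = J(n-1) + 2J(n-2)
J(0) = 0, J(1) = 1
This is the Jacobsthal sequence.
Characteristic equation: x² - x - 2 = 0; roots r₁ = 2, r₂ = -1.
General: J(n) = A·r₁^n + B·r₂^n. Solving with J(0)=0, J(1)=1 gives A = \frac{1}{3}, B = - \frac{1}{3}.
So J(n) = - \frac{\left(-1\right)^{n}}{3} + \frac{2^{n}}{3}.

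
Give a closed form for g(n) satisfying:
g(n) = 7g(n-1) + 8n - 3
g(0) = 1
First-order linear with linear forcing.
Homogeneous solution: g_h(n) = A·(7)^n.
Try particular g_p(n) = pn + q. Substituting:
  pn + q = 7(p(n-1) + q) + 8n - 3.
Matching the n-coefficient: p = 7p + 8 ⇒ p = - \frac{4}{3}.
Matching constants: q = -7p + 7q - 3 ⇒ q = - \frac{19}{18}.
General: g(n) = A·(7)^n - \frac{4 n}{3} - \frac{19}{18}.
Apply g(0) = 1: A - \frac{19}{18} = 1 ⇒ A = \frac{37}{18}.
So g(n) = \frac{37 \cdot 7^{n}}{18} - \frac{4 n}{3} - \frac{19}{18}.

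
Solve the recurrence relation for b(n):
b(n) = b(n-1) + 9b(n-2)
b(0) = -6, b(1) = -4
Characteristic equation: x² - x - 9 = 0.
Discriminant Δ = (1)² + 4·(9) = 37.
Roots r₁,₂ = (1 ± √37)/2, so r₁ = \frac{1}{2} + \frac{\sqrt{37}}{2}, r₂ = \frac{1}{2} - \frac{\sqrt{37}}{2}.
General solution: b(n) = A·r₁^n + B·r₂^n.
From the initial conditions, A + B = -6 and r₁A + r₂B = -4.
Since r₁ - r₂ = √37: A = (-4 - (-6)r₂)/√37 = -3 - \frac{\sqrt{37}}{37}, and B = -6 - A = -3 + \frac{\sqrt{37}}{37}.
So b(n) = \left(-3 - \frac{\sqrt{37}}{37}\right)\left(\frac{1}{2} + \frac{\sqrt{37}}{2}\right)^n + \left(-3 + \frac{\sqrt{37}}{37}\right)\left(\frac{1}{2} - \frac{\sqrt{37}}{2}\right)^n.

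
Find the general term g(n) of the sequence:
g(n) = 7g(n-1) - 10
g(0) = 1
First-order linear non-homogeneous.
Homogeneous solution: g_h(n) = A·(7)^n.
Try constant particular solution g_p = K: K = 7K - 10 ⇒ K = \frac{5}{3}.
General: g(n) = A·(7)^n + \frac{5}{3}.
Apply g(0) = 1: A + \frac{5}{3} = 1 ⇒ A = - \frac{2}{3}.
So g(n) = \frac{5}{3} - \frac{2 \cdot 7^{n}}{3}.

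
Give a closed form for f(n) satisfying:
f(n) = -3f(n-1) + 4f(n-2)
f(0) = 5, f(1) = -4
Characteristic equation: x² + 3x - 4 = 0, which factors as (x - (-4))(x - (1)) = 0.
Roots r₁ = -4, r₂ = 1 (distinct).
General solution: f(n) = A·(-4)^n + B·(1)^n.
From f(0) = 5: A + B = 5.
From f(1) = -4: -4A + B = -4.
Solving: A = \frac{9}{5}, B = \frac{16}{5}.
So f(n) = \frac{9 \left(-4\right)^{n}}{5} + \frac{16}{5}.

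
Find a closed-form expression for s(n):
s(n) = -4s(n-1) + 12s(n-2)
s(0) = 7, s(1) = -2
Characteristic equation: x² + 4x - 12 = 0, which factors as (x - (2))(x - (-6)) = 0.
Roots r₁ = 2, r₂ = -6 (distinct).
General solution: s(n) = A·(2)^n + B·(-6)^n.
From s(0) = 7: A + B = 7.
From s(1) = -2: 2A - 6B = -2.
Solving: A = 5, B = 2.
So s(n) = 2 \left(-6\right)^{n} + 5 \cdot 2^{n}.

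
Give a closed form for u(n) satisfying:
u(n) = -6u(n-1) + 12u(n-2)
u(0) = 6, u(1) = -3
Characteristic equation: x² + 6x - 12 = 0.
Discriminant Δ = (-6)² + 4·(12) = 84.
Roots r₁,₂ = (-6 ± √84)/2, so r₁ = -3 + \sqrt{21}, r₂ = - \sqrt{21} - 3.
General solution: u(n) = A·r₁^n + B·r₂^n.
From the initial conditions, A + B = 6 and r₁A + r₂B = -3.
Since r₁ - r₂ = √84: A = (-3 - (6)r₂)/√84 = \frac{5 \sqrt{21}}{14} + 3, and B = 6 - A = 3 - \frac{5 \sqrt{21}}{14}.
So u(n) = \left(\frac{5 \sqrt{21}}{14} + 3\right)\left(-3 + \sqrt{21}\right)^n + \left(3 - \frac{5 \sqrt{21}}{14}\right)\left(- \sqrt{21} - 3\right)^n.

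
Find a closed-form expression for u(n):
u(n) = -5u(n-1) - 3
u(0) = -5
First-order linear non-homogeneous.
Homogeneous solution: u_h(n) = A·(-5)^n.
Try constant particular solution u_p = K: K = -5K - 3 ⇒ K = - \frac{1}{2}.
General: u(n) = A·(-5)^n - \frac{1}{2}.
Apply u(0) = -5: A - \frac{1}{2} = -5 ⇒ A = - \frac{9}{2}.
So u(n) = - \frac{9 \left(-5\right)^{n}}{2} - \frac{1}{2}.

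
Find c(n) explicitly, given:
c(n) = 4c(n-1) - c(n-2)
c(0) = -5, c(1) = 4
Characteristic equation: x² - 4x + 1 = 0.
Discriminant Δ = (4)² + 4·(-1) = 12.
Roots r₁,₂ = (4 ± √12)/2, so r₁ = \sqrt{3} + 2, r₂ = 2 - \sqrt{3}.
General solution: c(n) = A·r₁^n + B·r₂^n.
From the initial conditions, A + B = -5 and r₁A + r₂B = 4.
Since r₁ - r₂ = √12: A = (4 - (-5)r₂)/√12 = - \frac{5}{2} + \frac{7 \sqrt{3}}{3}, and B = -5 - A = - \frac{7 \sqrt{3}}{3} - \frac{5}{2}.
So c(n) = \left(- \frac{5}{2} + \frac{7 \sqrt{3}}{3}\right)\left(\sqrt{3} + 2\right)^n + \left(- \frac{7 \sqrt{3}}{3} - \frac{5}{2}\right)\left(2 - \sqrt{3}\right)^n.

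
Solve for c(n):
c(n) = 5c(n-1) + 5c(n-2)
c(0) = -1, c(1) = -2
Characteristic equation: x² - 5x - 5 = 0.
Discriminant Δ = (5)² + 4·(5) = 45.
Roots r₁,₂ = (5 ± √45)/2, so r₁ = \frac{5}{2} + \frac{3 \sqrt{5}}{2}, r₂ = \frac{5}{2} - \frac{3 \sqrt{5}}{2}.
General solution: c(n) = A·r₁^n + B·r₂^n.
From the initial conditions, A + B = -1 and r₁A + r₂B = -2.
Since r₁ - r₂ = √45: A = (-2 - (-1)r₂)/√45 = - \frac{1}{2} + \frac{\sqrt{5}}{30}, and B = -1 - A = - \frac{1}{2} - \frac{\sqrt{5}}{30}.
So c(n) = \left(- \frac{1}{2} + \frac{\sqrt{5}}{30}\right)\left(\frac{5}{2} + \frac{3 \sqrt{5}}{2}\right)^n + \left(- \frac{1}{2} - \frac{\sqrt{5}}{30}\right)\left(\frac{5}{2} - \frac{3 \sqrt{5}}{2}\right)^n.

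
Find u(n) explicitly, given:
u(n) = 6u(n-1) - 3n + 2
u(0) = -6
First-order linear with linear forcing.
Homogeneous solution: u_h(n) = A·(6)^n.
Try particular u_p(n) = pn + q. Substituting:
  pn + q = 6(p(n-1) + q) - 3n + 2.
Matching the n-coefficient: p = 6p - 3 ⇒ p = \frac{3}{5}.
Matching constants: q = -6p + 6q + 2 ⇒ q = \frac{8}{25}.
General: u(n) = A·(6)^n + \frac{3 n}{5} + \frac{8}{25}.
Apply u(0) = -6: A + \frac{8}{25} = -6 ⇒ A = - \frac{158}{25}.
So u(n) = - \frac{158 \cdot 6^{n}}{25} + \frac{3 n}{5} + \frac{8}{25}.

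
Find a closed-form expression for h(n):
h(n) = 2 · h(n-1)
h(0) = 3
Pure geometric recurrence with ratio 2.
By induction h(n) = h(0) · (2)^n = 3 \cdot 2^{n}.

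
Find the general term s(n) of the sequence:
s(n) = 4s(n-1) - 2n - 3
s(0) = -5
First-order linear with linear forcing.
Homogeneous solution: s_h(n) = A·(4)^n.
Try particular s_p(n) = pn + q. Substituting:
  pn + q = 4(p(n-1) + q) - 2n - 3.
Matching the n-coefficient: p = 4p - 2 ⇒ p = \frac{2}{3}.
Matching constants: q = -4p + 4q - 3 ⇒ q = \frac{17}{9}.
General: s(n) = A·(4)^n + \frac{2 n}{3} + \frac{17}{9}.
Apply s(0) = -5: A + \frac{17}{9} = -5 ⇒ A = - \frac{62}{9}.
So s(n) = - \frac{62 \cdot 4^{n}}{9} + \frac{2 n}{3} + \frac{17}{9}.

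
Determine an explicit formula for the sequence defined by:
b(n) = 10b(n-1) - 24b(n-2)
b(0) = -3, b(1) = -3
Characteristic equation: x² - 10x + 24 = 0, which factors as (x - (6))(x - (4)) = 0.
Roots r₁ = 6, r₂ = 4 (distinct).
General solution: b(n) = A·(6)^n + B·(4)^n.
From b(0) = -3: A + B = -3.
From b(1) = -3: 6A + 4B = -3.
Solving: A = \frac{9}{2}, B = - \frac{15}{2}.
So b(n) = - \frac{15 \cdot 4^{n}}{2} + \frac{9 \cdot 6^{n}}{2}.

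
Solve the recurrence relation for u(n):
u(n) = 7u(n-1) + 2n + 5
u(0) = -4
First-order linear with linear forcing.
Homogeneous solution: u_h(n) = A·(7)^n.
Try particular u_p(n) = pn + q. Substituting:
  pn + q = 7(p(n-1) + q) + 2n + 5.
Matching the n-coefficient: p = 7p + 2 ⇒ p = - \frac{1}{3}.
Matching constants: q = -7p + 7q + 5 ⇒ q = - \frac{11}{9}.
General: u(n) = A·(7)^n - \frac{n}{3} - \frac{11}{9}.
Apply u(0) = -4: A - \frac{11}{9} = -4 ⇒ A = - \frac{25}{9}.
So u(n) = - \frac{25 \cdot 7^{n}}{9} - \frac{n}{3} - \frac{11}{9}.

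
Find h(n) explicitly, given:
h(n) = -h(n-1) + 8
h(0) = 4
First-order linear non-homogeneous.
Homogeneous solution: h_h(n) = A·(-1)^n.
Try constant particular solution h_p = K: K = -K + 8 ⇒ K = 4.
General: h(n) = A·(-1)^n + 4.
Apply h(0) = 4: A + 4 = 4 ⇒ A = 0.
So h(n) = 4.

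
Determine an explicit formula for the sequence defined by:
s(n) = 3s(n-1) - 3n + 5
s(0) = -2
First-order linear with linear forcing.
Homogeneous solution: s_h(n) = A·(3)^n.
Try particular s_p(n) = pn + q. Substituting:
  pn + q = 3(p(n-1) + q) - 3n + 5.
Matching the n-coefficient: p = 3p - 3 ⇒ p = \frac{3}{2}.
Matching constants: q = -3p + 3q + 5 ⇒ q = - \frac{1}{4}.
General: s(n) = A·(3)^n + \frac{3 n}{2} - \frac{1}{4}.
Apply s(0) = -2: A - \frac{1}{4} = -2 ⇒ A = - \frac{7}{4}.
So s(n) = - \frac{7 \cdot 3^{n}}{4} + \frac{3 n}{2} - \frac{1}{4}.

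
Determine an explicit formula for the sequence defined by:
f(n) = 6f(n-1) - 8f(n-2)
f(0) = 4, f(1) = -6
Characteristic equation: x² - 6x + 8 = 0, which factors as (x - (4))(x - (2)) = 0.
Roots r₁ = 4, r₂ = 2 (distinct).
General solution: f(n) = A·(4)^n + B·(2)^n.
From f(0) = 4: A + B = 4.
From f(1) = -6: 4A + 2B = -6.
Solving: A = -7, B = 11.
So f(n) = 11 \cdot 2^{n} - 7 \cdot 4^{n}.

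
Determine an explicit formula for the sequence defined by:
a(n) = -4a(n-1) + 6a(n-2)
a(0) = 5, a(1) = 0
Characteristic equation: x² + 4x - 6 = 0.
Discriminant Δ = (-4)² + 4·(6) = 40.
Roots r₁,₂ = (-4 ± √40)/2, so r₁ = -2 + \sqrt{10}, r₂ = - \sqrt{10} - 2.
General solution: a(n) = A·r₁^n + B·r₂^n.
From the initial conditions, A + B = 5 and r₁A + r₂B = 0.
Since r₁ - r₂ = √40: A = (0 - (5)r₂)/√40 = \frac{\sqrt{10}}{2} + \frac{5}{2}, and B = 5 - A = \frac{5}{2} - \frac{\sqrt{10}}{2}.
So a(n) = \left(\frac{\sqrt{10}}{2} + \frac{5}{2}\right)\left(-2 + \sqrt{10}\right)^n + \left(\frac{5}{2} - \frac{\sqrt{10}}{2}\right)\left(- \sqrt{10} - 2\right)^n.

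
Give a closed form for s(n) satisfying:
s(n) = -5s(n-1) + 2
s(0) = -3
First-order linear non-homogeneous.
Homogeneous solution: s_h(n) = A·(-5)^n.
Try constant particular solution s_p = K: K = -5K + 2 ⇒ K = \frac{1}{3}.
General: s(n) = A·(-5)^n + \frac{1}{3}.
Apply s(0) = -3: A + \frac{1}{3} = -3 ⇒ A = - \frac{10}{3}.
So s(n) = \frac{1}{3} - \frac{10 \left(-5\right)^{n}}{3}.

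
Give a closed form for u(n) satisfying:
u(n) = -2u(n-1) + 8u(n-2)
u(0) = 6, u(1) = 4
Characteristic equation: x² + 2x - 8 = 0, which factors as (x - (-4))(x - (2)) = 0.
Roots r₁ = -4, r₂ = 2 (distinct).
General solution: u(n) = A·(-4)^n + B·(2)^n.
From u(0) = 6: A + B = 6.
From u(1) = 4: -4A + 2B = 4.
Solving: A = \frac{4}{3}, B = \frac{14}{3}.
So u(n) = \frac{4 \left(-4\right)^{n}}{3} + \frac{14 \cdot 2^{n}}{3}.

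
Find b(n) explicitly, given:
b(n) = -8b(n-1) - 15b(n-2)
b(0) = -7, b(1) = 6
Characteristic equation: x² + 8x + 15 = 0, which factors as (x - (-3))(x - (-5)) = 0.
Roots r₁ = -3, r₂ = -5 (distinct).
General solution: b(n) = A·(-3)^n + B·(-5)^n.
From b(0) = -7: A + B = -7.
From b(1) = 6: -3A - 5B = 6.
Solving: A = - \frac{29}{2}, B = \frac{15}{2}.
So b(n) = - \frac{29 \left(-3\right)^{n}}{2} + \frac{15 \left(-5\right)^{n}}{2}.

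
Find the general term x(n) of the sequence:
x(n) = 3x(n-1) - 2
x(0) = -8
First-order linear non-homogeneous.
Homogeneous solution: x_h(n) = A·(3)^n.
Try constant particular solution x_p = K: K = 3K - 2 ⇒ K = 1.
General: x(n) = A·(3)^n + 1.
Apply x(0) = -8: A + 1 = -8 ⇒ A = -9.
So x(n) = 1 - 9 \cdot 3^{n}.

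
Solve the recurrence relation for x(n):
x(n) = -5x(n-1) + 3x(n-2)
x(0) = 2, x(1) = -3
Characteristic equation: x² + 5x - 3 = 0.
Discriminant Δ = (-5)² + 4·(3) = 37.
Roots r₁,₂ = (-5 ± √37)/2, so r₁ = - \frac{5}{2} + \frac{\sqrt{37}}{2}, r₂ = - \frac{\sqrt{37}}{2} - \frac{5}{2}.
General solution: x(n) = A·r₁^n + B·r₂^n.
From the initial conditions, A + B = 2 and r₁A + r₂B = -3.
Since r₁ - r₂ = √37: A = (-3 - (2)r₂)/√37 = \frac{2 \sqrt{37}}{37} + 1, and B = 2 - A = 1 - \frac{2 \sqrt{37}}{37}.
So x(n) = \left(\frac{2 \sqrt{37}}{37} + 1\right)\left(- \frac{5}{2} + \frac{\sqrt{37}}{2}\right)^n + \left(1 - \frac{2 \sqrt{37}}{37}\right)\left(- \frac{\sqrt{37}}{2} - \frac{5}{2}\right)^n.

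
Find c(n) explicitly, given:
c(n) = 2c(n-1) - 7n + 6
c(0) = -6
First-order linear with linear forcing.
Homogeneous solution: c_h(n) = A·(2)^n.
Try particular c_p(n) = pn + q. Substituting:
  pn + q = 2(p(n-1) + q) - 7n + 6.
Matching the n-coefficient: p = 2p - 7 ⇒ p = 7.
Matching constants: q = -2p + 2q + 6 ⇒ q = 8.
General: c(n) = A·(2)^n + 7 n + 8.
Apply c(0) = -6: A + 8 = -6 ⇒ A = -14.
So c(n) = - 14 \cdot 2^{n} + 7 n + 8.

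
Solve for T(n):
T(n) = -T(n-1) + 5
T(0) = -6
First-order linear non-homogeneous.
Homogeneous solution: T_h(n) = A·(-1)^n.
Try constant particular solution T_p = K: K = -K + 5 ⇒ K = \frac{5}{2}.
General: T(n) = A·(-1)^n + \frac{5}{2}.
Apply T(0) = -6: A + \frac{5}{2} = -6 ⇒ A = - \frac{17}{2}.
So T(n) = \frac{5}{2} - \frac{17 \left(-1\right)^{n}}{2}.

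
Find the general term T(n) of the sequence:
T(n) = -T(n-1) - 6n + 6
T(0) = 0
First-order linear with linear forcing.
Homogeneous solution: T_h(n) = A·(-1)^n.
Try particular T_p(n) = pn + q. Substituting:
  pn + q = -(p(n-1) + q) - 6n + 6.
Matching the n-coefficient: p = -p - 6 ⇒ p = -3.
Matching constants: q = p - q + 6 ⇒ q = \frac{3}{2}.
General: T(n) = A·(-1)^n - 3 n + \frac{3}{2}.
Apply T(0) = 0: A + \frac{3}{2} = 0 ⇒ A = - \frac{3}{2}.
So T(n) = - \frac{3 \left(-1\right)^{n}}{2} - 3 n + \frac{3}{2}.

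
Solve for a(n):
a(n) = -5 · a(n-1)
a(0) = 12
Pure geometric recurrence with ratio -5.
By induction a(n) = a(0) · (-5)^n = 12 \left(-5\right)^{n}.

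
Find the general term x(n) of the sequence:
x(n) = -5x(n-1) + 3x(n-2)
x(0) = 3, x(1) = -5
Characteristic equation: x² + 5x - 3 = 0.
Discriminant Δ = (-5)² + 4·(3) = 37.
Roots r₁,₂ = (-5 ± √37)/2, so r₁ = - \frac{5}{2} + \frac{\sqrt{37}}{2}, r₂ = - \frac{\sqrt{37}}{2} - \frac{5}{2}.
General solution: x(n) = A·r₁^n + B·r₂^n.
From the initial conditions, A + B = 3 and r₁A + r₂B = -5.
Since r₁ - r₂ = √37: A = (-5 - (3)r₂)/√37 = \frac{5 \sqrt{37}}{74} + \frac{3}{2}, and B = 3 - A = \frac{3}{2} - \frac{5 \sqrt{37}}{74}.
So x(n) = \left(\frac{5 \sqrt{37}}{74} + \frac{3}{2}\right)\left(- \frac{5}{2} + \frac{\sqrt{37}}{2}\right)^n + \left(\frac{3}{2} - \frac{5 \sqrt{37}}{74}\right)\left(- \frac{\sqrt{37}}{2} - \frac{5}{2}\right)^n.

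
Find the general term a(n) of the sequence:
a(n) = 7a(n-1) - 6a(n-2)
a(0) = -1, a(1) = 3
Characteristic equation: x² - 7x + 6 = 0, which factors as (x - (1))(x - (6)) = 0.
Roots r₁ = 1, r₂ = 6 (distinct).
General solution: a(n) = A·(1)^n + B·(6)^n.
From a(0) = -1: A + B = -1.
From a(1) = 3: A + 6B = 3.
Solving: A = - \frac{9}{5}, B = \frac{4}{5}.
So a(n) = \frac{4 \cdot 6^{n}}{5} - \frac{9}{5}.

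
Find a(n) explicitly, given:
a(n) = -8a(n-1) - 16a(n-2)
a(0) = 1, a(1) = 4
Characteristic equation: x² + 8x + 16 = 0, which is (x - (-4))².
Repeated root r = -4.
General solution: a(n) = (A + Bn)·(-4)^n.
From a(0) = 1: A = 1.
From a(1) = 4: (A + B)·(-4) = 4 ⇒ B = -2.
So a(n) = \left(1 - 2 n\right) \cdot (-4)^n.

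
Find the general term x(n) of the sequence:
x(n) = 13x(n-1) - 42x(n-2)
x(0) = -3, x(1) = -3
Characteristic equation: x² - 13x + 42 = 0, which factors as (x - (6))(x - (7)) = 0.
Roots r₁ = 6, r₂ = 7 (distinct).
General solution: x(n) = A·(6)^n + B·(7)^n.
From x(0) = -3: A + B = -3.
From x(1) = -3: 6A + 7B = -3.
Solving: A = -18, B = 15.
So x(n) = - 18 \cdot 6^{n} + 15 \cdot 7^{n}.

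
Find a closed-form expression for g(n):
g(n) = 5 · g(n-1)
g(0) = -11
Pure geometric recurrence with ratio 5.
By induction g(n) = g(0) · (5)^n = - 11 \cdot 5^{n}.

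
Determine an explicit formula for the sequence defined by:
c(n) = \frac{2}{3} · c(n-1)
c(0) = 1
Pure geometric recurrence with ratio \frac{2}{3}.
By induction c(n) = c(0) · (\frac{2}{3})^n = \left(\frac{2}{3}\right)^{n}.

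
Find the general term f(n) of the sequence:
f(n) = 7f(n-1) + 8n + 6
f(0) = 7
First-order linear with linear forcing.
Homogeneous solution: f_h(n) = A·(7)^n.
Try particular f_p(n) = pn + q. Substituting:
  pn + q = 7(p(n-1) + q) + 8n + 6.
Matching the n-coefficient: p = 7p + 8 ⇒ p = - \frac{4}{3}.
Matching constants: q = -7p + 7q + 6 ⇒ q = - \frac{23}{9}.
General: f(n) = A·(7)^n - \frac{4 n}{3} - \frac{23}{9}.
Apply f(0) = 7: A - \frac{23}{9} = 7 ⇒ A = \frac{86}{9}.
So f(n) = \frac{86 \cdot 7^{n}}{9} - \frac{4 n}{3} - \frac{23}{9}.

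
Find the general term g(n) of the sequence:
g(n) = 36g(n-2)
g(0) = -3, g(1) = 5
Characteristic equation: x² - 36 = 0, which factors as (x - (-6))(x - (6)) = 0.
Roots r₁ = -6, r₂ = 6 (distinct).
General solution: g(n) = A·(-6)^n + B·(6)^n.
From g(0) = -3: A + B = -3.
From g(1) = 5: -6A + 6B = 5.
Solving: A = - \frac{23}{12}, B = - \frac{13}{12}.
So g(n) = - \frac{23 \left(-6\right)^{n}}{12} - \frac{13 \cdot 6^{n}}{12}.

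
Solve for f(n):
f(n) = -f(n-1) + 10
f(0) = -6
First-order linear non-homogeneous.
Homogeneous solution: f_h(n) = A·(-1)^n.
Try constant particular solution f_p = K: K = -K + 10 ⇒ K = 5.
General: f(n) = A·(-1)^n + 5.
Apply f(0) = -6: A + 5 = -6 ⇒ A = -11.
So f(n) = 5 - 11 \left(-1\right)^{n}.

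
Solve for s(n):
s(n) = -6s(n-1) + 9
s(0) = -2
First-order linear non-homogeneous.
Homogeneous solution: s_h(n) = A·(-6)^n.
Try constant particular solution s_p = K: K = -6K + 9 ⇒ K = \frac{9}{7}.
General: s(n) = A·(-6)^n + \frac{9}{7}.
Apply s(0) = -2: A + \frac{9}{7} = -2 ⇒ A = - \frac{23}{7}.
So s(n) = \frac{9}{7} - \frac{23 \left(-6\right)^{n}}{7}.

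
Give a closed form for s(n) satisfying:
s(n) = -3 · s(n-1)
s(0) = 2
Pure geometric recurrence with ratio -3.
By induction s(n) = s(0) · (-3)^n = 2 \left(-3\right)^{n}.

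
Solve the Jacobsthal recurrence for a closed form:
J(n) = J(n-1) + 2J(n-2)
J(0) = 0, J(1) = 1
This is the Jacobsthal sequence.
Characteristic equation: x² - x - 2 = 0; roots r₁ = 2, r₂ = -1.
General: J(n) = A·r₁^n + B·r₂^n. Solving with J(0)=0, J(1)=1 gives A = \frac{1}{3}, B = - \frac{1}{3}.
So J(n) = - \frac{\left(-1\right)^{n}}{3} + \frac{2^{n}}{3}.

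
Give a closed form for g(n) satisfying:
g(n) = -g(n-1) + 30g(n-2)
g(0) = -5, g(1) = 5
Characteristic equation: x² + x - 30 = 0, which factors as (x - (-6))(x - (5)) = 0.
Roots r₁ = -6, r₂ = 5 (distinct).
General solution: g(n) = A·(-6)^n + B·(5)^n.
From g(0) = -5: A + B = -5.
From g(1) = 5: -6A + 5B = 5.
Solving: A = - \frac{30}{11}, B = - \frac{25}{11}.
So g(n) = - \frac{30 \left(-6\right)^{n}}{11} - \frac{25 \cdot 5^{n}}{11}.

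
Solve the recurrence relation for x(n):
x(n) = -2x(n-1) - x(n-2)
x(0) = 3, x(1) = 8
Characteristic equation: x² + 2x + 1 = 0, which is (x - (-1))².
Repeated root r = -1.
General solution: x(n) = (A + Bn)·(-1)^n.
From x(0) = 3: A = 3.
From x(1) = 8: (A + B)·(-1) = 8 ⇒ B = -11.
So x(n) = \left(3 - 11 n\right) \cdot (-1)^n.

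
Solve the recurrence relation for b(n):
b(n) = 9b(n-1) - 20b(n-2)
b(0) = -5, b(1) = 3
Characteristic equation: x² - 9x + 20 = 0, which factors as (x - (5))(x - (4)) = 0.
Roots r₁ = 5, r₂ = 4 (distinct).
General solution: b(n) = A·(5)^n + B·(4)^n.
From b(0) = -5: A + B = -5.
From b(1) = 3: 5A + 4B = 3.
Solving: A = 23, B = -28.
So b(n) = - 28 \cdot 4^{n} + 23 \cdot 5^{n}.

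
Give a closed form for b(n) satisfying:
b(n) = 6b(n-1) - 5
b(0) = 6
First-order linear non-homogeneous.
Homogeneous solution: b_h(n) = A·(6)^n.
Try constant particular solution b_p = K: K = 6K - 5 ⇒ K = 1.
General: b(n) = A·(6)^n + 1.
Apply b(0) = 6: A + 1 = 6 ⇒ A = 5.
So b(n) = 5 \cdot 6^{n} + 1.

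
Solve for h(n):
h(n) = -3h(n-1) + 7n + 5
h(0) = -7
First-order linear with linear forcing.
Homogeneous solution: h_h(n) = A·(-3)^n.
Try particular h_p(n) = pn + q. Substituting:
  pn + q = -3(p(n-1) + q) + 7n + 5.
Matching the n-coefficient: p = -3p + 7 ⇒ p = \frac{7}{4}.
Matching constants: q = 3p - 3q + 5 ⇒ q = \frac{41}{16}.
General: h(n) = A·(-3)^n + \frac{7 n}{4} + \frac{41}{16}.
Apply h(0) = -7: A + \frac{41}{16} = -7 ⇒ A = - \frac{153}{16}.
So h(n) = - \frac{153 \left(-3\right)^{n}}{16} + \frac{7 n}{4} + \frac{41}{16}.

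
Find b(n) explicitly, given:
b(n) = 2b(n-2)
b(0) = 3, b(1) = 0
Characteristic equation: x² - 2 = 0.
Discriminant Δ = (0)² + 4·(2) = 8.
Roots r₁,₂ = (0 ± √8)/2, so r₁ = \sqrt{2}, r₂ = - \sqrt{2}.
General solution: b(n) = A·r₁^n + B·r₂^n.
From the initial conditions, A + B = 3 and r₁A + r₂B = 0.
Since r₁ - r₂ = √8: A = (0 - (3)r₂)/√8 = \frac{3}{2}, and B = 3 - A = \frac{3}{2}.
So b(n) = \left(\frac{3}{2}\right)\left(\sqrt{2}\right)^n + \left(\frac{3}{2}\right)\left(- \sqrt{2}\right)^n.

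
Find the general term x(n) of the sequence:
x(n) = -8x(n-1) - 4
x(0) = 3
First-order linear non-homogeneous.
Homogeneous solution: x_h(n) = A·(-8)^n.
Try constant particular solution x_p = K: K = -8K - 4 ⇒ K = - \frac{4}{9}.
General: x(n) = A·(-8)^n - \frac{4}{9}.
Apply x(0) = 3: A - \frac{4}{9} = 3 ⇒ A = \frac{31}{9}.
So x(n) = \frac{31 \left(-8\right)^{n}}{9} - \frac{4}{9}.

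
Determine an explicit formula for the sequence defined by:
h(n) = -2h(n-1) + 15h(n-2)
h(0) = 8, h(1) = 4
Characteristic equation: x² + 2x - 15 = 0, which factors as (x - (-5))(x - (3)) = 0.
Roots r₁ = -5, r₂ = 3 (distinct).
General solution: h(n) = A·(-5)^n + B·(3)^n.
From h(0) = 8: A + B = 8.
From h(1) = 4: -5A + 3B = 4.
Solving: A = \frac{5}{2}, B = \frac{11}{2}.
So h(n) = \frac{5 \left(-5\right)^{n}}{2} + \frac{11 \cdot 3^{n}}{2}.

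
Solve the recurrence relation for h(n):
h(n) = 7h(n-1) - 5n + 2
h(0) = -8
First-order linear with linear forcing.
Homogeneous solution: h_h(n) = A·(7)^n.
Try particular h_p(n) = pn + q. Substituting:
  pn + q = 7(p(n-1) + q) - 5n + 2.
Matching the n-coefficient: p = 7p - 5 ⇒ p = \frac{5}{6}.
Matching constants: q = -7p + 7q + 2 ⇒ q = \frac{23}{36}.
General: h(n) = A·(7)^n + \frac{5 n}{6} + \frac{23}{36}.
Apply h(0) = -8: A + \frac{23}{36} = -8 ⇒ A = - \frac{311}{36}.
So h(n) = - \frac{311 \cdot 7^{n}}{36} + \frac{5 n}{6} + \frac{23}{36}.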